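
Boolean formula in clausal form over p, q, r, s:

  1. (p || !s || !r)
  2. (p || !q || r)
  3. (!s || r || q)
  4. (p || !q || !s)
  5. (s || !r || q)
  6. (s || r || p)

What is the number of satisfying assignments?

7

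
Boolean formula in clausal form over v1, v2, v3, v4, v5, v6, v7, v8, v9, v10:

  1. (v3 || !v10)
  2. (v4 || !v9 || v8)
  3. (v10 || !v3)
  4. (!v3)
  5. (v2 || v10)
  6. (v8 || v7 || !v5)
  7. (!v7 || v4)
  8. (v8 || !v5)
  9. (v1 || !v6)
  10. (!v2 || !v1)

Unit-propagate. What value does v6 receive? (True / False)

False

(!v3) is a unit clause: v3 = False.
In (v3 || !v10), v3 is now false; !v10 must hold, so v10 = False.
(v2 || v10): since v10 = False, the clause reduces to (v2). v2 = True.
From (!v2 || !v1) and v2 = True: v1 = False.
From (v1 || !v6) and v1 = False: v6 = False.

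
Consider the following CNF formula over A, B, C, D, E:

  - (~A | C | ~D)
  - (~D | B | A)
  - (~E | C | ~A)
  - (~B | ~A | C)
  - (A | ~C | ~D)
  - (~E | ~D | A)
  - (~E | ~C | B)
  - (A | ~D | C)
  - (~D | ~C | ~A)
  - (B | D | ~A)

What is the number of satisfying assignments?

9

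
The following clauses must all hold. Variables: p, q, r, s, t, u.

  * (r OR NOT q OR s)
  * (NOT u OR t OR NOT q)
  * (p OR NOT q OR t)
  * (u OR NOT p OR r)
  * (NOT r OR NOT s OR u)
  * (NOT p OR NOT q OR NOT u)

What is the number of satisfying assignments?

Case analysis on q and u:
  q=1, u=1: remaining (p,r,s,t) ∈ {(0,0,1,1); (0,1,0,1); (0,1,1,1)} — 3.
  q=1, u=0: remaining (p,r,s,t) ∈ {(0,0,1,1); (0,1,0,1); (1,1,0,0); (1,1,0,1)} — 4.
  q=0, u=1: p, r, s, t free → 2^4 = 16.
  q=0, u=0: t free; 4 ways for (p,r,s) × 2^1 = 8.
Total: 3 + 4 + 16 + 8 = 31.

31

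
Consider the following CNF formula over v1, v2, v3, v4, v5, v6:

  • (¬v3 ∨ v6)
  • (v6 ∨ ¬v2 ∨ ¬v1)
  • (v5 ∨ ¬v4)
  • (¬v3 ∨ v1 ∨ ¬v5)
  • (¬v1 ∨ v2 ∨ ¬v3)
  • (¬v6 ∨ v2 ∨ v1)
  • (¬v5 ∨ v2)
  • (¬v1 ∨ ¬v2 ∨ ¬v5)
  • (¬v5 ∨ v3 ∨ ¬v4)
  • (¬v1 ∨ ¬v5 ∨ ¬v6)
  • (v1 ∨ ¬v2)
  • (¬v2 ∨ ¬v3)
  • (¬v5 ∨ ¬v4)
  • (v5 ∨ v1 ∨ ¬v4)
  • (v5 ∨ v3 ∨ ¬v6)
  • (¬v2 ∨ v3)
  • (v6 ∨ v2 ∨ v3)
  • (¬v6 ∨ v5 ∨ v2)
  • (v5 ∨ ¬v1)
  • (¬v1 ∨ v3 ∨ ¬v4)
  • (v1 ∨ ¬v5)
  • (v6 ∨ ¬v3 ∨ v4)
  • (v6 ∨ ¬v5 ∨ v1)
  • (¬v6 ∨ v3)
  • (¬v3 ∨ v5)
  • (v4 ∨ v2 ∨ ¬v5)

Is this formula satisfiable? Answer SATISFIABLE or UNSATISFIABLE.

UNSATISFIABLE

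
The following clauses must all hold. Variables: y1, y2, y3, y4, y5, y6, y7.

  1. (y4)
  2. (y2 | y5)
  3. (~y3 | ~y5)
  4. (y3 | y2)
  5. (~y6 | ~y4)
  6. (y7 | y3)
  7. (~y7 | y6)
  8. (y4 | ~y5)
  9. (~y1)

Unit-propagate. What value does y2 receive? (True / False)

True

(y4) is a unit clause: y4 = True.
In (~y6 | ~y4), ~y4 is now false; ~y6 must hold, so y6 = False.
(~y7 | y6) with y6 = False leaves only ~y7, so y7 = False.
(y3 | y7) with y7 = False leaves only y3, so y3 = True.
In (~y5 | ~y3), ~y3 is now false; ~y5 must hold, so y5 = False.
(y5 | y2) with y5 = False leaves only y2, so y2 = True.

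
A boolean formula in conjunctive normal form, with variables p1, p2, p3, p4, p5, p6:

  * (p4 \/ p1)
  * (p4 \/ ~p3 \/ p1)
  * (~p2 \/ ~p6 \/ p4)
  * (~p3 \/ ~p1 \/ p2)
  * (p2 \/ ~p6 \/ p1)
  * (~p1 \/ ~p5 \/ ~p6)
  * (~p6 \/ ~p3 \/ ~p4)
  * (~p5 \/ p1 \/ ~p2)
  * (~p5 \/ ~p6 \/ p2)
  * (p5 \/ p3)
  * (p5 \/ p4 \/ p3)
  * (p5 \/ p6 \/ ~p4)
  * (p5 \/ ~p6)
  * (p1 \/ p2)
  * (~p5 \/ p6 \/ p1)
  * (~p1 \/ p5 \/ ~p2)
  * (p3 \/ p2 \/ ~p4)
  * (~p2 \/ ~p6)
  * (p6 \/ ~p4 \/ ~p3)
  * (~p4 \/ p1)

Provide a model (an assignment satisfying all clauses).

p1=T, p2=T, p3=T, p4=F, p5=T, p6=F

Check each clause:
  1. (p4 \/ p1) — p1 is true.
  2. (~p3 \/ p1 \/ p4) — p1 is true.
  3. (~p2 \/ ~p6 \/ p4) — ~p6 is true.
  4. (p2 \/ ~p3 \/ ~p1) — p2 is true.
  5. (~p6 \/ p1 \/ p2) — p1 is true.
  6. (~p6 \/ ~p5 \/ ~p1) — ~p6 is true.
  7. (~p4 \/ ~p6 \/ ~p3) — ~p6 is true.
  8. (~p5 \/ p1 \/ ~p2) — p1 is true.
  9. (~p6 \/ ~p5 \/ p2) — ~p6 is true.
  10. (p3 \/ p5) — p3 is true.
  11. (p3 \/ p5 \/ p4) — p3 is true.
  12. (p6 \/ p5 \/ ~p4) — ~p4 is true.
  13. (p5 \/ ~p6) — ~p6 is true.
  14. (p2 \/ p1) — p1 is true.
  15. (~p5 \/ p6 \/ p1) — p1 is true.
  16. (~p2 \/ p5 \/ ~p1) — p5 is true.
  17. (p2 \/ p3 \/ ~p4) — p2 is true.
  18. (~p6 \/ ~p2) — ~p6 is true.
  19. (~p3 \/ p6 \/ ~p4) — ~p4 is true.
  20. (~p4 \/ p1) — p1 is true.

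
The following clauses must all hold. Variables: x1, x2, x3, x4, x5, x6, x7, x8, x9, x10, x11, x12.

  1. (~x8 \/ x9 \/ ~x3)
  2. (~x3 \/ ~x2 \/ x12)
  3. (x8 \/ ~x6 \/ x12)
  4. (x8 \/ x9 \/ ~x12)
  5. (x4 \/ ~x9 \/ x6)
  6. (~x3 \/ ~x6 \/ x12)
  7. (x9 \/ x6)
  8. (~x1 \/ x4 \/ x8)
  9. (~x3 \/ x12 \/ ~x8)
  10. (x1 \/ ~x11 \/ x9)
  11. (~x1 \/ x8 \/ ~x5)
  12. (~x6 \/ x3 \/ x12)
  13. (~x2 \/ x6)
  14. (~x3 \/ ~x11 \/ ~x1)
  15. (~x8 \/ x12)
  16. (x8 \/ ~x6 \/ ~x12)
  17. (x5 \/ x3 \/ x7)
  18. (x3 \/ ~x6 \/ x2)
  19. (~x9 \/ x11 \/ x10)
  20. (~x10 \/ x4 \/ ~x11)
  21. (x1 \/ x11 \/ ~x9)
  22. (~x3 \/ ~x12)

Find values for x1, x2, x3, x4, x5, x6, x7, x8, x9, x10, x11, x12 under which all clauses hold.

x1=1  x2=1  x3=0  x4=0  x5=1  x6=1  x7=1  x8=1  x9=1  x10=0  x11=1  x12=1

x7 occurs only positively in the remaining clauses — set x7 = True.
Branch on x1: take x1 = True.
The remaining clauses are satisfied by x2 = True, x3 = False, x4 = False, x5 = True, x6 = True, x8 = True, x9 = True, x10 = False, x11 = True, x12 = True.
Every clause has at least one true literal under this assignment.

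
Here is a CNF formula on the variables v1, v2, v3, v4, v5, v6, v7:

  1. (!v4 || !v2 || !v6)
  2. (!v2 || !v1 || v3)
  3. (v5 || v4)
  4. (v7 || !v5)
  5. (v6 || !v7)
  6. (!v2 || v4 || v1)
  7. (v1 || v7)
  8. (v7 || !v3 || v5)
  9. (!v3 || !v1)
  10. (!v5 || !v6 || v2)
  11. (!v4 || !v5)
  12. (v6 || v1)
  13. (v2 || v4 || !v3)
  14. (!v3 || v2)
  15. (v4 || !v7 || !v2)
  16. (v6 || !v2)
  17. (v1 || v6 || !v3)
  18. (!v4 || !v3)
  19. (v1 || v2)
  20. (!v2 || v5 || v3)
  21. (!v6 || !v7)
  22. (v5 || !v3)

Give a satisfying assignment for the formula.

v1=True, v2=False, v3=False, v4=True, v5=False, v6=True, v7=False

Set v1 = True and propagate.
  then v3 is forced to False.
  then v2 is forced to False.
Branch on v4: take v4 = True.
  then v5 is forced to False.
Branch on v6: take v6 = True.
  then v7 is forced to False.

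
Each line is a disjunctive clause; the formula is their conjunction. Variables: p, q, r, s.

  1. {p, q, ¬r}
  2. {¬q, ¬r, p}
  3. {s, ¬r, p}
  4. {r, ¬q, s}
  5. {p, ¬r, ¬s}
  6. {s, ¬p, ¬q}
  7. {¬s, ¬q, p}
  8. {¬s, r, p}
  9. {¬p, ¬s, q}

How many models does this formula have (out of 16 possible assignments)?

The models are:
  p=0 q=0 r=0 s=0
  p=1 q=0 r=0 s=0
  p=1 q=0 r=1 s=0
  p=1 q=1 r=0 s=1
  p=1 q=1 r=1 s=1
That's 5 in total.

5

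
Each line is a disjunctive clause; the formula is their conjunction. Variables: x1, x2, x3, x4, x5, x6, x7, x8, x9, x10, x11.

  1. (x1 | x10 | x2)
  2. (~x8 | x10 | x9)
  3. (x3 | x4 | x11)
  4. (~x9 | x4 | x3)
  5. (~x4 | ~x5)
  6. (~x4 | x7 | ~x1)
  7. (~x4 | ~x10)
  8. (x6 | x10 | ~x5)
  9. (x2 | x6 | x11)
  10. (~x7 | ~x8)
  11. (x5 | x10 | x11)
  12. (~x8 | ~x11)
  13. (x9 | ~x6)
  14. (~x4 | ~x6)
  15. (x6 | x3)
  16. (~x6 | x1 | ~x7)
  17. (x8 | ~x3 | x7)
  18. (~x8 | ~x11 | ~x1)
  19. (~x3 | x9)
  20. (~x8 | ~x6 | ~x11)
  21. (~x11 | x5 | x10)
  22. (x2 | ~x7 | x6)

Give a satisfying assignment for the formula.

x1=T, x2=F, x3=T, x4=F, x5=T, x6=T, x7=T, x8=F, x9=T, x10=T, x11=T

Set x1 = True and propagate.
The remaining clauses are satisfied by x2 = False, x3 = True, x4 = False, x5 = True, x6 = True, x7 = True, x8 = False, x9 = True, x10 = True, x11 = True.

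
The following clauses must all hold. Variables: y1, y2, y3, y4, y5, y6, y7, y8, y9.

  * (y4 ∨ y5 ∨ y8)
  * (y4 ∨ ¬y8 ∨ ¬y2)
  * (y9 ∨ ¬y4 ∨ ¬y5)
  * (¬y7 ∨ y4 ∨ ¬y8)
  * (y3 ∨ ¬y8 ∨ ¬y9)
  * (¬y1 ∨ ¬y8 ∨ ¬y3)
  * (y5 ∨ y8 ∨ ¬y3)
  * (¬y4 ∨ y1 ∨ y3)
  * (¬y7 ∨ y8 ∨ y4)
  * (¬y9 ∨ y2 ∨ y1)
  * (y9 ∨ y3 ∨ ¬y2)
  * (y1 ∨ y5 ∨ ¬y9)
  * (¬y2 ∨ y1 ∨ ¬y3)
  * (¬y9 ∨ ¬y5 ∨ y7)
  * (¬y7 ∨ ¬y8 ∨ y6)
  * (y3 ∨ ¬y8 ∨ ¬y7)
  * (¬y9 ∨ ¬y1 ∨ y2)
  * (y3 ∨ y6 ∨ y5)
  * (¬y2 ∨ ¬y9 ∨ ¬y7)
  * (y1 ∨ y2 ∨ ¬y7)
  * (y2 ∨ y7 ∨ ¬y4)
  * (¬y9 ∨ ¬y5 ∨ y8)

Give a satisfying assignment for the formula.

Pure literal: y6 appears only positively; assign y6 = True.
Set y1 = True and propagate.
For the remaining variables, y2 = False, y3 = False, y4 = False, y5 = True, y7 = False, y8 = True, y9 = False works.
Every clause has at least one true literal under this assignment.

y1=1, y2=0, y3=0, y4=0, y5=1, y6=1, y7=0, y8=1, y9=0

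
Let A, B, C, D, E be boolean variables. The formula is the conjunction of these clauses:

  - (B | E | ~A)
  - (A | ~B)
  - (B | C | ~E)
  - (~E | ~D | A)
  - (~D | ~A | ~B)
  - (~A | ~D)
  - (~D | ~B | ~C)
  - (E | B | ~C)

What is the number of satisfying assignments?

8

Case analysis on B and A:
  B=T, A=T: remaining (C,D,E) ∈ {(F,F,F); (F,F,T); (T,F,F); (T,F,T)} — 4.
  B=T, A=F: a clause becomes empty — 0.
  B=F, A=T: remaining (C,D,E) ∈ {(T,F,T)} — 1.
  B=F, A=F: remaining (C,D,E) ∈ {(F,F,F); (F,T,F); (T,F,T)} — 3.
Total: 4 + 0 + 1 + 3 = 8.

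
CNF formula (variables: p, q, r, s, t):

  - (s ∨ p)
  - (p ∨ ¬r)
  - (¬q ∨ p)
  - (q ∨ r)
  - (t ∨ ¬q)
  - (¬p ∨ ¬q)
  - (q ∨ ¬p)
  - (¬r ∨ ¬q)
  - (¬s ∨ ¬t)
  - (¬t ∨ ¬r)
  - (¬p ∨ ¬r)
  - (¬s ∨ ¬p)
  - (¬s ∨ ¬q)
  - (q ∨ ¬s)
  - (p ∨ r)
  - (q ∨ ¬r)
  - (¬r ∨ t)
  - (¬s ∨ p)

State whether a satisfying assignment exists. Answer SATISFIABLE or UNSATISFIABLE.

UNSATISFIABLE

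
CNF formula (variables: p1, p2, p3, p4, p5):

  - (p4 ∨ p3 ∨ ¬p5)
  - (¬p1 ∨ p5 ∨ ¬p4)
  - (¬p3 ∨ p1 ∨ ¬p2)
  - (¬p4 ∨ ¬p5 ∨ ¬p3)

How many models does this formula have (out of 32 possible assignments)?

17

Case analysis on p3 and p4:
  p3=T, p4=T: remaining (p1,p2,p5) ∈ {(F,F,F)} — 1.
  p3=T, p4=F: p5 free; 3 ways for (p1,p2) × 2^1 = 6.
  p3=F, p4=T: p2 free; 3 ways for (p1,p5) × 2^1 = 6.
  p3=F, p4=F: remaining (p1,p2,p5) ∈ {(F,F,F); (F,T,F); (T,F,F); (T,T,F)} — 4.
Total: 1 + 6 + 6 + 4 = 17.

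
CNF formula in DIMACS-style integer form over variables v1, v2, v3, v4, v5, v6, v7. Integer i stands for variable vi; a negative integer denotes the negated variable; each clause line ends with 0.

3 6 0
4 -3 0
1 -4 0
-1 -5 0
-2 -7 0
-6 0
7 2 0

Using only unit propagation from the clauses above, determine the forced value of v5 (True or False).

(NOT v6) stands alone — v6 = False.
In (v3 OR v6), v6 is now false; v3 must hold, so v3 = True.
(NOT v3 OR v4): since v3 = True, the clause reduces to (v4). v4 = True.
(v1 OR NOT v4) with v4 = True leaves only v1, so v1 = True.
(NOT v5 OR NOT v1): since v1 = True, the clause reduces to (NOT v5). v5 = False.

False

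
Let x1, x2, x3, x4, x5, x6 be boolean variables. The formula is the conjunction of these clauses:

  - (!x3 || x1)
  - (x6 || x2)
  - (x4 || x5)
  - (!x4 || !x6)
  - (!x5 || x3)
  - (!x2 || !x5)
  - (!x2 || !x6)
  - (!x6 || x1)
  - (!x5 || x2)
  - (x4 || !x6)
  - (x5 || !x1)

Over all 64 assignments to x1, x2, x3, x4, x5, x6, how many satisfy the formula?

Satisfying assignments:
  x1=F x2=T x3=F x4=T x5=F x6=F
That's 1 in total.

1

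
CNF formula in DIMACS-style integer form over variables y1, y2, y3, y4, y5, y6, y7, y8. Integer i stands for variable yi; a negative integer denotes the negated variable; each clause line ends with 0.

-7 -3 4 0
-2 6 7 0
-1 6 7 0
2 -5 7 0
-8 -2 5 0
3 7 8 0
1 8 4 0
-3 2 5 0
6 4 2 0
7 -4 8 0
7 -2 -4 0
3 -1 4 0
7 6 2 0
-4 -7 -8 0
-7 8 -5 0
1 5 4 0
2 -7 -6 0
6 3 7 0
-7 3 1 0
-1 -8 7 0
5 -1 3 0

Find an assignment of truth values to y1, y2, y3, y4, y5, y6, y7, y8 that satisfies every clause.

y1 = F  y2 = T  y3 = T  y4 = F  y5 = T  y6 = T  y7 = F  y8 = T

Try y1 = False.
Try y2 = True.
Set y3 = True and propagate.
For the remaining variables, y4 = False, y5 = True, y6 = True, y7 = False, y8 = True works.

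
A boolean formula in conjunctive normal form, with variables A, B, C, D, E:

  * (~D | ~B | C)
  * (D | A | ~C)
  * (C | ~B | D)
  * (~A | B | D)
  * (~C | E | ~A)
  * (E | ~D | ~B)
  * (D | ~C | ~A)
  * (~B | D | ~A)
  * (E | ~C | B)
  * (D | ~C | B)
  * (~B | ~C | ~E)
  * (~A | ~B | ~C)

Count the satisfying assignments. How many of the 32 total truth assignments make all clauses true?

The models are:
  A=F B=F C=F D=F E=F
  A=F B=F C=F D=F E=T
  A=F B=F C=F D=T E=F
  A=F B=F C=F D=T E=T
  A=F B=F C=T D=T E=T
  A=T B=F C=F D=T E=F
  A=T B=F C=F D=T E=T
  A=T B=F C=T D=T E=T
That's 8 in total.

8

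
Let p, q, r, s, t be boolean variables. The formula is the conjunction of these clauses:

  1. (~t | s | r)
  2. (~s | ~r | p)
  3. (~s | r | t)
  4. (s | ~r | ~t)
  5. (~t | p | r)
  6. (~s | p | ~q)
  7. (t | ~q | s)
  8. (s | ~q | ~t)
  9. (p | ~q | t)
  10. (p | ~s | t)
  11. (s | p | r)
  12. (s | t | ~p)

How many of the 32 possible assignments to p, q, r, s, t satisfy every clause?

7

The models are:
  p=0 q=0 r=1 s=0 t=0
  p=1 q=0 r=0 s=1 t=1
  p=1 q=0 r=1 s=1 t=0
  p=1 q=0 r=1 s=1 t=1
  p=1 q=1 r=0 s=1 t=1
  p=1 q=1 r=1 s=1 t=0
  p=1 q=1 r=1 s=1 t=1
Count: 7.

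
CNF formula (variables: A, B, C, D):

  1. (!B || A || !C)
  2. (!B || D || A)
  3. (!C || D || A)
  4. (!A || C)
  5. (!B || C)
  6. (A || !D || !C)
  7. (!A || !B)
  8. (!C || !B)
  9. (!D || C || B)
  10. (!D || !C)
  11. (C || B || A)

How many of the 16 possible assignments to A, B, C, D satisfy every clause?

The models are:
  A=T B=F C=T D=F
Count: 1.

1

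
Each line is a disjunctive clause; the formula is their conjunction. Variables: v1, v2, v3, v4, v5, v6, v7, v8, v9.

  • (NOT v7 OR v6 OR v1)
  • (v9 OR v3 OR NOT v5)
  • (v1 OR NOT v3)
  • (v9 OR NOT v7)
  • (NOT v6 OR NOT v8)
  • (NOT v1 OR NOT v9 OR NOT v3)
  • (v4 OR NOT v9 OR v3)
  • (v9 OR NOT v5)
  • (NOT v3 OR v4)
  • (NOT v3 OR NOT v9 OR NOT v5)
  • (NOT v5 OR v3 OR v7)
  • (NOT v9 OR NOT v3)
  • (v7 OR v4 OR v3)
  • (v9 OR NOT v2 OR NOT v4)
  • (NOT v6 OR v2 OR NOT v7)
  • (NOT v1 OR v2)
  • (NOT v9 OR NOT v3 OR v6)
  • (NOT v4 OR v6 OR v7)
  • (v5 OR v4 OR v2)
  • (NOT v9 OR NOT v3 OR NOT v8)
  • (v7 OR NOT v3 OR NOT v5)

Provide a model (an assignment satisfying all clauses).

v1=True, v2=True, v3=False, v4=True, v5=False, v6=False, v7=True, v8=False, v9=True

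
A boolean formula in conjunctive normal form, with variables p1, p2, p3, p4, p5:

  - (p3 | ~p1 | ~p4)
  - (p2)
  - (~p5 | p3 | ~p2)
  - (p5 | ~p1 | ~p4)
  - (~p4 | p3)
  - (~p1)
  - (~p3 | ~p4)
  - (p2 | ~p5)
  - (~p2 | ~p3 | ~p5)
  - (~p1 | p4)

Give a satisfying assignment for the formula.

p1 = F, p2 = T, p3 = F, p4 = F, p5 = F

The clause (p2) is unit: p2 must be True.
The clause (~p1) is unit: p1 must be False.
p4 occurs only negated in the remaining clauses — set p4 = False.
Pure literal: p5 appears only negated; assign p5 = False.
p3 is now unconstrained; take p3 = False.
Every clause has at least one true literal under this assignment.
Check each clause:
  1. (p3 | ~p4 | ~p1) — ~p4 is true.
  2. (p2) — p2 is true.
  3. (~p2 | p3 | ~p5) — ~p5 is true.
  4. (~p4 | p5 | ~p1) — ~p4 is true.
  5. (p3 | ~p4) — ~p4 is true.
  6. (~p1) — ~p1 is true.
  7. (~p3 | ~p4) — ~p4 is true.
  8. (~p5 | p2) — p2 is true.
  9. (~p2 | ~p3 | ~p5) — ~p5 is true.
  10. (p4 | ~p1) — ~p1 is true.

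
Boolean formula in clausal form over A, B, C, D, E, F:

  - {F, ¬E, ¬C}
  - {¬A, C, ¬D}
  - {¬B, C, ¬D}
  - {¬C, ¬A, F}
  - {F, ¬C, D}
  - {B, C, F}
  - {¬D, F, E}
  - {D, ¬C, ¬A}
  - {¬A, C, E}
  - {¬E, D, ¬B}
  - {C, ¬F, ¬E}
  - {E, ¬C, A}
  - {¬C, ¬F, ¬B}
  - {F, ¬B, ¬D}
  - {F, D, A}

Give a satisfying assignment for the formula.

A=False, B=False, C=False, D=True, E=False, F=True

Branch on A: take A = False.
The remaining clauses are satisfied by B = False, C = False, D = True, E = False, F = True.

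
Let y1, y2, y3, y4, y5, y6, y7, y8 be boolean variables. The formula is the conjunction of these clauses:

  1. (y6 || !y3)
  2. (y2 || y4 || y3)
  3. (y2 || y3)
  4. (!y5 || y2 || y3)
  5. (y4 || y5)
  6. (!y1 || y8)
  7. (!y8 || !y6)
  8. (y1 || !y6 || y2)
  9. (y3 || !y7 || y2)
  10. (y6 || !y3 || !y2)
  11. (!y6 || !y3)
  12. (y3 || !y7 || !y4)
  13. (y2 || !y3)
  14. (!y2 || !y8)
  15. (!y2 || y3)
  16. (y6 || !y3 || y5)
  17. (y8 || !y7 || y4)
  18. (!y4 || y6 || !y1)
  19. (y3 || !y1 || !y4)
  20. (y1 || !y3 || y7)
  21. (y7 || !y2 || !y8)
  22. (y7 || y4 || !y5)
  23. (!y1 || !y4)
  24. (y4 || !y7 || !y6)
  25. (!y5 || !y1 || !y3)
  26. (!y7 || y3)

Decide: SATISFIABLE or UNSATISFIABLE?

y3 = True:
  propagation gives y6=True; an empty clause results — contradiction.
y3 = False:
  propagation gives y2=True; an empty clause results — contradiction.
Every branch closes, so no satisfying assignment exists.

UNSATISFIABLE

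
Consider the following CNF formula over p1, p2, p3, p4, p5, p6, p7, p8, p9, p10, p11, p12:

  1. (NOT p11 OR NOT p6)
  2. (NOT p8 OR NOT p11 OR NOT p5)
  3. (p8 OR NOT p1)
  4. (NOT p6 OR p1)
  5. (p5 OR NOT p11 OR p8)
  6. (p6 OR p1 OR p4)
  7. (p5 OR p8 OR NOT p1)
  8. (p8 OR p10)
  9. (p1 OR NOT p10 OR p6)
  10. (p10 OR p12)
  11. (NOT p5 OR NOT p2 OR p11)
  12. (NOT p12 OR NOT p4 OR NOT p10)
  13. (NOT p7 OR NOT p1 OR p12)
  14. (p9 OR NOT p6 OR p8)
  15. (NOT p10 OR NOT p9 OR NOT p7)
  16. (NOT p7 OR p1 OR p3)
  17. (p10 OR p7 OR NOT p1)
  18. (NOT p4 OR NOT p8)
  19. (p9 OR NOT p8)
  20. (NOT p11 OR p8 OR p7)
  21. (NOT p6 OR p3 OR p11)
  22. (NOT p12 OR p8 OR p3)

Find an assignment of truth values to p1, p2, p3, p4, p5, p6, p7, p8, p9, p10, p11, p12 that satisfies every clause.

p1=T, p2=F, p3=F, p4=F, p5=F, p6=F, p7=F, p8=T, p9=T, p10=T, p11=T, p12=F

Pure literal: p2 appears only negated; assign p2 = False.
Set p1 = True and propagate.
  then p8 is forced to True.
  then p4 is forced to False.
  then p9 is forced to True.
Try p3 = False.
For the remaining variables, p5 = False, p6 = False, p7 = False, p10 = True, p11 = True, p12 = False works.
Every clause has at least one true literal under this assignment.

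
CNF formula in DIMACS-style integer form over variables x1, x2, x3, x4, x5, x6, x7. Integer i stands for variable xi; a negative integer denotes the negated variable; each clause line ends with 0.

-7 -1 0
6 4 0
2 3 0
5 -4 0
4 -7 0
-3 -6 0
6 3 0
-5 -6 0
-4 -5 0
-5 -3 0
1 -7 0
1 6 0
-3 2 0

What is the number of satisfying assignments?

2

The models are:
  x1=F x2=T x3=F x4=F x5=F x6=T x7=F
  x1=T x2=T x3=F x4=F x5=F x6=T x7=F
Count: 2.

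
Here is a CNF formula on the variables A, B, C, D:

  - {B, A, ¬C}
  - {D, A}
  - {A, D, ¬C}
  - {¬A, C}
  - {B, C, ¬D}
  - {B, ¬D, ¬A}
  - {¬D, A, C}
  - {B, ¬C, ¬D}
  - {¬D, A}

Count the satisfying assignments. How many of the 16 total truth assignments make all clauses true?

3

The models are:
  A=1 B=0 C=1 D=0
  A=1 B=1 C=1 D=0
  A=1 B=1 C=1 D=1
That's 3 in total.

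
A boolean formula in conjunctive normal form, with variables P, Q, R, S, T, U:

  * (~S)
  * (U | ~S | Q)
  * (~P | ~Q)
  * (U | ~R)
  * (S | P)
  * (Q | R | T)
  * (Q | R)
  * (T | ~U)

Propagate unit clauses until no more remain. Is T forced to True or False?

(~S) is a unit clause: S = False.
(S | P): since S = False, the clause reduces to (P). P = True.
(~Q | ~P): since P = True, the clause reduces to (~Q). Q = False.
(Q | R) with Q = False leaves only R, so R = True.
From (U | ~R) and R = True: U = True.
(T | ~U) with U = True leaves only T, so T = True.

True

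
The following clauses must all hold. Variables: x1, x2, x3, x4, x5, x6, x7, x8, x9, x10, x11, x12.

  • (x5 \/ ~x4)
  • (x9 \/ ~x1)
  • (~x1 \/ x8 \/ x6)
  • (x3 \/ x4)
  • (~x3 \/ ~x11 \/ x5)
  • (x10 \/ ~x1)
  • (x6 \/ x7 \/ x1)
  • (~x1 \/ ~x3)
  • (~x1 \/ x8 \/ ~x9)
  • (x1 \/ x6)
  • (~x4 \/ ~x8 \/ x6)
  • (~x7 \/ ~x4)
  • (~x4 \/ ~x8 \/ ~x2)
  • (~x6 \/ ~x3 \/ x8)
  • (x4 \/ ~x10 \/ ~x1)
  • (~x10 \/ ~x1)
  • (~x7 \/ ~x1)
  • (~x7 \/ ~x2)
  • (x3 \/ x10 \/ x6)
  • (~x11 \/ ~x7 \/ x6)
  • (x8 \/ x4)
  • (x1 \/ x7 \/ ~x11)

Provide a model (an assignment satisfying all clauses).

x2 occurs only negated in the remaining clauses — set x2 = False.
Pure literal: x5 appears only positively; assign x5 = True.
Try x1 = False.
  then x6 is forced to True.
Set x3 = False and propagate.
  then x4 is forced to True.
  then x7 is forced to False.
  then x11 is forced to False.
x8, x9, x10, x12 are now unconstrained; take x8 = True, x9 = False, x10 = True, x12 = False.

x1=F  x2=F  x3=F  x4=T  x5=T  x6=T  x7=F  x8=T  x9=F  x10=T  x11=F  x12=F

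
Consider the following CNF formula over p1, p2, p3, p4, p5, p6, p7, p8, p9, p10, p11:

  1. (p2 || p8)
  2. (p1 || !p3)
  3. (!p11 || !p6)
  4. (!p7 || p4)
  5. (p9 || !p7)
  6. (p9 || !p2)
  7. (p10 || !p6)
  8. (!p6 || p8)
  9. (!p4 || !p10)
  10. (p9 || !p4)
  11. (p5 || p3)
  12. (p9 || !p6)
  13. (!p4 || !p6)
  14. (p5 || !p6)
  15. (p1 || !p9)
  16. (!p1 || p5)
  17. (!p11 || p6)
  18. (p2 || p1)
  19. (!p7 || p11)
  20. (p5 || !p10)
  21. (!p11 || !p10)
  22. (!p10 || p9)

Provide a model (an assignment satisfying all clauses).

Pure literal: p5 appears only positively; assign p5 = True.
p7 occurs only negated in the remaining clauses — set p7 = False.
Set p1 = True and propagate.
The remaining clauses are satisfied by p2 = True, p3 = True, p4 = True, p6 = False, p8 = False, p9 = True, p10 = False, p11 = False.
Every clause has at least one true literal under this assignment.

p1=True, p2=True, p3=True, p4=True, p5=True, p6=False, p7=False, p8=False, p9=True, p10=False, p11=False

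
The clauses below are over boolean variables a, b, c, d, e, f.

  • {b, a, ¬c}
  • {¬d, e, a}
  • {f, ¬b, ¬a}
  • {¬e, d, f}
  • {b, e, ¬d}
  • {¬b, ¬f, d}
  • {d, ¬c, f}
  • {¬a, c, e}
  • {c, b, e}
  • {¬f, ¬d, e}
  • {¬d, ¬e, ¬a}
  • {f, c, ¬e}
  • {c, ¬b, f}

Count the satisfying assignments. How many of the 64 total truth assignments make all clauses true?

8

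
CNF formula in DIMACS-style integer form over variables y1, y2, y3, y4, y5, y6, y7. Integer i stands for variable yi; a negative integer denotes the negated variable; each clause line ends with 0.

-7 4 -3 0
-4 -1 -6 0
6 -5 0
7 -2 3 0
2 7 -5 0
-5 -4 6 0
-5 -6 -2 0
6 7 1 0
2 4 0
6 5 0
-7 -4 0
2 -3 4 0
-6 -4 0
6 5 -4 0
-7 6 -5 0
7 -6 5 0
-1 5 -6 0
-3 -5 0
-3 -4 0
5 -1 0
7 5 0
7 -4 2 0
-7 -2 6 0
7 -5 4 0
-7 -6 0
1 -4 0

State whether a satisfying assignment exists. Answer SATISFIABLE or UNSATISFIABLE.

y5 = True:
  propagation gives y6=True, y2=False, y7=True; an empty clause results — contradiction.
y5 = False:
  propagation gives y6=True, y4=False, y2=True, y7=True; an empty clause results — contradiction.
Every branch closes, so no satisfying assignment exists.

UNSATISFIABLE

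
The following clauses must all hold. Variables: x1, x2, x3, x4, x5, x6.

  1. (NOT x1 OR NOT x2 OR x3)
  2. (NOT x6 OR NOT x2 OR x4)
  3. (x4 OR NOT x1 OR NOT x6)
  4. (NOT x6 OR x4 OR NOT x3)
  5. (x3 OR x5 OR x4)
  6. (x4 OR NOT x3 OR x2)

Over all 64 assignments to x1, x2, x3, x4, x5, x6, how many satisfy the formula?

Split on x4, then x3.
  x4=1, x3=1: x1, x2, x5, x6 free → 2^4 = 16.
  x4=1, x3=0: x5, x6 free; 3 ways for (x1,x2) × 2^2 = 12.
  x4=0, x3=1: remaining (x1,x2,x5,x6) ∈ {(0,1,0,0); (0,1,1,0); (1,1,0,0); (1,1,1,0)} — 4.
  x4=0, x3=0: remaining (x1,x2,x5,x6) ∈ {(0,0,1,0); (0,0,1,1); (0,1,1,0); (1,0,1,0)} — 4.
Total: 16 + 12 + 4 + 4 = 36.

36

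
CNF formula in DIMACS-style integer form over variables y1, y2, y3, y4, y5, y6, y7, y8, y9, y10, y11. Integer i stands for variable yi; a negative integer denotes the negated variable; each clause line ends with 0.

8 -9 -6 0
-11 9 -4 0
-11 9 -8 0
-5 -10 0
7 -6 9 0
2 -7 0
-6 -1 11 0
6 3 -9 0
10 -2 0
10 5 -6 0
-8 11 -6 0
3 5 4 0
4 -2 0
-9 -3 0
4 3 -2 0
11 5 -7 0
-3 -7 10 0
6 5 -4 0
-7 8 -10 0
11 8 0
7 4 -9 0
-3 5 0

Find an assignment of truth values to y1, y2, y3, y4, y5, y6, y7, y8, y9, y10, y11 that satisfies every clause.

y1=1, y2=0, y3=0, y4=1, y5=1, y6=0, y7=0, y8=1, y9=0, y10=0, y11=0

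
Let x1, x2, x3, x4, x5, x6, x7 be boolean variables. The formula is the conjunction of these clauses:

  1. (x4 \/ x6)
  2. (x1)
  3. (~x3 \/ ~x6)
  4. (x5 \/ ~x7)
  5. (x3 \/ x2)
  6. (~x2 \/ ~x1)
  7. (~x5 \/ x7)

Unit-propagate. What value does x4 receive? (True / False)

Unit clause (x1) sets x1 = True.
(~x2 \/ ~x1) with x1 = True leaves only ~x2, so x2 = False.
In (x2 \/ x3), x2 is now false; x3 must hold, so x3 = True.
(~x6 \/ ~x3): since x3 = True, the clause reduces to (~x6). x6 = False.
(x4 \/ x6): since x6 = False, the clause reduces to (x4). x4 = True.

True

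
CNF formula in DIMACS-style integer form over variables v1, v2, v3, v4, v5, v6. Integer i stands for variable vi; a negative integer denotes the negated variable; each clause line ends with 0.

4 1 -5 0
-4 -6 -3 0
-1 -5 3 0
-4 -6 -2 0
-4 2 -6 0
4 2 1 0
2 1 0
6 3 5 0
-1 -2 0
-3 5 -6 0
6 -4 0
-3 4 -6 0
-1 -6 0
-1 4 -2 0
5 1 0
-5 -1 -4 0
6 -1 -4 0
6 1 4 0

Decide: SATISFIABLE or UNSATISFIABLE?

Set v1 = True and propagate.
  then v2 is forced to False.
  then v6 is forced to False.
  then v4 is forced to False.
Set v3 = True and propagate.
v5 is now unconstrained; take v5 = True.
So v1=T, v2=F, v3=T, v4=F, v5=T, v6=F is a satisfying assignment.

SATISFIABLE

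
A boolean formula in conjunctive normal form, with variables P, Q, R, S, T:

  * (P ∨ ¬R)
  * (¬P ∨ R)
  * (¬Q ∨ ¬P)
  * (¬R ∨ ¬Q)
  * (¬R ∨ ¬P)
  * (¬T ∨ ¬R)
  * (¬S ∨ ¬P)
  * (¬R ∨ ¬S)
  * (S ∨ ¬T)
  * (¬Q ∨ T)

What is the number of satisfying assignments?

The models are:
  P=0 Q=0 R=0 S=0 T=0
  P=0 Q=0 R=0 S=1 T=0
  P=0 Q=0 R=0 S=1 T=1
  P=0 Q=1 R=0 S=1 T=1
That's 4 in total.

4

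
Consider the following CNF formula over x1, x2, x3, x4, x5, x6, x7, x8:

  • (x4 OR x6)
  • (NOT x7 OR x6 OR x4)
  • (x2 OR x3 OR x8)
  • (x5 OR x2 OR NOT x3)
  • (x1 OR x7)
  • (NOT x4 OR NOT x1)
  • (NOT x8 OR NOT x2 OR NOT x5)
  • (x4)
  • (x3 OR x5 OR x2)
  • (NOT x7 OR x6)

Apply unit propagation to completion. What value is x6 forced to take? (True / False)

True

(x4) stands alone — x4 = True.
(NOT x1 OR NOT x4) with x4 = True leaves only NOT x1, so x1 = False.
In (x1 OR x7), x1 is now false; x7 must hold, so x7 = True.
(NOT x7 OR x6) with x7 = True leaves only x6, so x6 = True.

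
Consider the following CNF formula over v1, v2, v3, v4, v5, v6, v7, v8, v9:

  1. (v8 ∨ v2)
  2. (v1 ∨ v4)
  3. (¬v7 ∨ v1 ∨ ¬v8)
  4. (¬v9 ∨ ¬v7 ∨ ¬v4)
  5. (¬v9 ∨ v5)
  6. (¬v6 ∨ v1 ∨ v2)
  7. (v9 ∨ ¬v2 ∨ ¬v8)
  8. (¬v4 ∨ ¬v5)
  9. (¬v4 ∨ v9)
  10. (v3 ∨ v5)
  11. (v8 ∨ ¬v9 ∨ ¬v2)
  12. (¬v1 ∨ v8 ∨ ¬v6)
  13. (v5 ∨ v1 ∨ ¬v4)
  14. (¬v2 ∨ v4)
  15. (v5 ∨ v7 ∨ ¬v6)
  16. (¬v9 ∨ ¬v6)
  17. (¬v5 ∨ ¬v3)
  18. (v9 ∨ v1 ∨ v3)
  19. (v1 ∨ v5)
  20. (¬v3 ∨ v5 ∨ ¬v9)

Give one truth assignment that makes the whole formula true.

v1=T, v2=F, v3=F, v4=F, v5=T, v6=T, v7=F, v8=T, v9=F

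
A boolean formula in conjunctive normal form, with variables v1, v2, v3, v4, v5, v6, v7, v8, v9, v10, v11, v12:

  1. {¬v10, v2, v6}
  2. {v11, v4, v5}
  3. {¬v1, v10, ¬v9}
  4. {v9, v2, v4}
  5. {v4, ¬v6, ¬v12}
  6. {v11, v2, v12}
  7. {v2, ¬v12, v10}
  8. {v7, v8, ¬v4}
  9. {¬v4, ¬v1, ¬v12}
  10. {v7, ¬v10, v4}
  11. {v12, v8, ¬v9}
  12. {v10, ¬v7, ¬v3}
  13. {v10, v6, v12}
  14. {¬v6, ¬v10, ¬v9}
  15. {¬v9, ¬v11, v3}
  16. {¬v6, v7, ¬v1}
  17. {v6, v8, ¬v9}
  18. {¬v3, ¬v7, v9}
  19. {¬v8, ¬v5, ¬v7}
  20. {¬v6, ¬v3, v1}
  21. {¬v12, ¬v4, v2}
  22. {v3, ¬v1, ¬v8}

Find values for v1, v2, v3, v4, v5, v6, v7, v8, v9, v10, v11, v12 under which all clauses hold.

v1 = False, v2 = True, v3 = False, v4 = True, v5 = False, v6 = False, v7 = False, v8 = True, v9 = False, v10 = False, v11 = True, v12 = True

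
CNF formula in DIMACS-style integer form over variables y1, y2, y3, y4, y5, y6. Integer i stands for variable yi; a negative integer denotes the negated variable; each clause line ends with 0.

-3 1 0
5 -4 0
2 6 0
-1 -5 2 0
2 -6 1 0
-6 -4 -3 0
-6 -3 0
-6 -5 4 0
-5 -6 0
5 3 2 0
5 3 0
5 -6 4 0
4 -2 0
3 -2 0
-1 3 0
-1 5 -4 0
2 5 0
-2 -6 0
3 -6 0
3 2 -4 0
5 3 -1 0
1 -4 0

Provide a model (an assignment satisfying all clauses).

y1=True, y2=True, y3=True, y4=True, y5=True, y6=False

Set y1 = True and propagate.
  then y3 is forced to True.
  then y6 is forced to False.
  then y2 is forced to True.
  then y4 is forced to True.
  then y5 is forced to True.
Every clause has at least one true literal under this assignment.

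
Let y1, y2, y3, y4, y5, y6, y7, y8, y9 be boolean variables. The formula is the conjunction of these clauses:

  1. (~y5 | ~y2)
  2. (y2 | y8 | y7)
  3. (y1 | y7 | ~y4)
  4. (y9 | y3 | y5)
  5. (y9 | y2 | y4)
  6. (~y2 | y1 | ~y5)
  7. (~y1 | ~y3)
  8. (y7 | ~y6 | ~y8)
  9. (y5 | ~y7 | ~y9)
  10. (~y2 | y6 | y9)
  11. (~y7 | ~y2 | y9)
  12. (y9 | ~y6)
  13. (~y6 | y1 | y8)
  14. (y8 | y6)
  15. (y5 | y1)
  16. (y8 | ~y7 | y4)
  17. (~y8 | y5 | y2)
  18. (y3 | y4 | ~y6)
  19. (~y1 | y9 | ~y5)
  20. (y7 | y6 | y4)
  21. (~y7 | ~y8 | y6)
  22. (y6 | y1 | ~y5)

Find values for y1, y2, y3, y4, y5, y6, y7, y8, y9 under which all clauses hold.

y1=T, y2=F, y3=F, y4=T, y5=T, y6=T, y7=T, y8=F, y9=T

Check each clause:
  1. (~y5 | ~y2) — ~y2 is true.
  2. (y7 | y8 | y2) — y7 is true.
  3. (y1 | ~y4 | y7) — y1 is true.
  4. (y5 | y3 | y9) — y9 is true.
  5. (y9 | y4 | y2) — y9 is true.
  6. (y1 | ~y2 | ~y5) — y1 is true.
  7. (~y1 | ~y3) — ~y3 is true.
  8. (y7 | ~y6 | ~y8) — ~y8 is true.
  9. (y5 | ~y7 | ~y9) — y5 is true.
  10. (~y2 | y9 | y6) — y9 is true.
  11. (y9 | ~y2 | ~y7) — y9 is true.
  12. (y9 | ~y6) — y9 is true.
  13. (y1 | y8 | ~y6) — y1 is true.
  14. (y8 | y6) — y6 is true.
  15. (y5 | y1) — y1 is true.
  16. (y8 | y4 | ~y7) — y4 is true.
  17. (y5 | ~y8 | y2) — ~y8 is true.
  18. (y4 | y3 | ~y6) — y4 is true.
  19. (~y5 | ~y1 | y9) — y9 is true.
  20. (y7 | y6 | y4) — y4 is true.
  21. (~y7 | y6 | ~y8) — ~y8 is true.
  22. (y1 | y6 | ~y5) — y1 is true.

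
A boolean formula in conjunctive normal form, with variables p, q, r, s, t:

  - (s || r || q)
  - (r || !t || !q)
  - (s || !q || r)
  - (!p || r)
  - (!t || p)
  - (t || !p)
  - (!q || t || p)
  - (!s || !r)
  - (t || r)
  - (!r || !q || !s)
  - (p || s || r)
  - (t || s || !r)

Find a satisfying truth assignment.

p = True  q = True  r = True  s = False  t = True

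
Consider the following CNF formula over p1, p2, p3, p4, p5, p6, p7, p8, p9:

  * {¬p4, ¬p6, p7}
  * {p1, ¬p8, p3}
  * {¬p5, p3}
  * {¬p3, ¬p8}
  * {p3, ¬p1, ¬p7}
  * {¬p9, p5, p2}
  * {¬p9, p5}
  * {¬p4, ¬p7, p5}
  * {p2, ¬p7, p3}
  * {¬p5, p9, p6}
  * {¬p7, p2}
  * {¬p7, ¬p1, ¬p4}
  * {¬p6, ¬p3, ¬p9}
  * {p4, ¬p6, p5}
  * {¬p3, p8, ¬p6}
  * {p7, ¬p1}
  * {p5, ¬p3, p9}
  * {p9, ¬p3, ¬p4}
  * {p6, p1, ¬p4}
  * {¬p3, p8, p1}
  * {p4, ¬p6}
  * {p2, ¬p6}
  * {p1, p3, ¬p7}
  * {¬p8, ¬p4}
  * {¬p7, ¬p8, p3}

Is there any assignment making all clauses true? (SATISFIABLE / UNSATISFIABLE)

p2 occurs only positively in the remaining clauses — set p2 = True.
Set p1 = False and propagate.
Try p3 = False.
  then p8 is forced to False.
  then p5 is forced to False.
  then p9 is forced to False.
  then p7 is forced to False.
Set p4 = False and propagate.
  then p6 is forced to False.
So p1 = 0  p2 = 1  p3 = 0  p4 = 0  p5 = 0  p6 = 0  p7 = 0  p8 = 0  p9 = 0 is a satisfying assignment.

SATISFIABLE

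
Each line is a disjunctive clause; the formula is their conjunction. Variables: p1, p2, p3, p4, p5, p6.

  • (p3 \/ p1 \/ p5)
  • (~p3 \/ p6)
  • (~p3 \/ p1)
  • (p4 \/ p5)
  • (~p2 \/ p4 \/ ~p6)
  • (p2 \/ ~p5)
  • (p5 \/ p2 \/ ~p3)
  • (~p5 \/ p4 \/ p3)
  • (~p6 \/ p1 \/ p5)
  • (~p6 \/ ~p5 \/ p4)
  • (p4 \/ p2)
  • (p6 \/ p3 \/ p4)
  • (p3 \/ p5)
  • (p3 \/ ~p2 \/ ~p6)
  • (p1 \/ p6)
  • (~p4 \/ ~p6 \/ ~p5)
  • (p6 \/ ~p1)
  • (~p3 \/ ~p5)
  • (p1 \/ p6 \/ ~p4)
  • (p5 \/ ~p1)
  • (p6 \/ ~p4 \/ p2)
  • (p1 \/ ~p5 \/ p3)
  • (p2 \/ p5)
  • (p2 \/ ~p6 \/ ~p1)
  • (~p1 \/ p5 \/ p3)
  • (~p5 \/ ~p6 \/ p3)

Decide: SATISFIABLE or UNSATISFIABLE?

p5 = True:
  propagation gives p2=True, p3=False, p4=True, p6=False; an empty clause results — contradiction.
p5 = False:
  propagation gives p4=True, p3=True, p6=True, p1=True; an empty clause results — contradiction.
Every branch closes, so no satisfying assignment exists.

UNSATISFIABLE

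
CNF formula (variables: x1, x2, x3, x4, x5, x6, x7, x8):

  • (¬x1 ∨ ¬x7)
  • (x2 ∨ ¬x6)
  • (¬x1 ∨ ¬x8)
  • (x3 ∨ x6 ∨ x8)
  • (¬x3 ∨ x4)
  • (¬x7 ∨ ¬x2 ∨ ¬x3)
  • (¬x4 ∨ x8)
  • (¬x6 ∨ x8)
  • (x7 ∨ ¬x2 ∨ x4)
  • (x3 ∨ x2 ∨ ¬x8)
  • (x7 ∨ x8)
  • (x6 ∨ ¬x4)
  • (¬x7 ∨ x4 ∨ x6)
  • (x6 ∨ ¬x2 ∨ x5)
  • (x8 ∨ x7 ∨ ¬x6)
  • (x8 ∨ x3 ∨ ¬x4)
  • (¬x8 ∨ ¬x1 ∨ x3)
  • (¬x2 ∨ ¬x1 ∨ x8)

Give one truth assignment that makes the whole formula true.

Pure literal: x1 appears only negated; assign x1 = False.
Branch on x2: take x2 = True.
Try x3 = False.
Branch on x4: take x4 = False.
  then x7 is forced to True.
  then x6 is forced to True.
  then x8 is forced to True.
x5 is now unconstrained; take x5 = False.

x1=False, x2=True, x3=False, x4=False, x5=False, x6=True, x7=True, x8=True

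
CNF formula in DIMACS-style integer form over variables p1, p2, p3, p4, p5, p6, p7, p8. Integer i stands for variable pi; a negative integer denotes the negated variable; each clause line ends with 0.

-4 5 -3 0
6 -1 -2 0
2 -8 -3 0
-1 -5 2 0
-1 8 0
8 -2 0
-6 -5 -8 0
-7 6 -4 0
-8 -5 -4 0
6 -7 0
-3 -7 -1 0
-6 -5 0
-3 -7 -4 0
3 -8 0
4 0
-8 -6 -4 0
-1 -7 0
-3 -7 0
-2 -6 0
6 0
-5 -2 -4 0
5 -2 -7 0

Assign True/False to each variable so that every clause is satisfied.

p1=F, p2=F, p3=F, p4=T, p5=F, p6=T, p7=F, p8=F

Check each clause:
  1. {¬p4, ¬p3, p5} — ¬p3 is true.
  2. {¬p2, p6, ¬p1} — ¬p1 is true.
  3. {¬p8, ¬p3, p2} — ¬p8 is true.
  4. {p2, ¬p5, ¬p1} — ¬p5 is true.
  5. {p8, ¬p1} — ¬p1 is true.
  6. {¬p2, p8} — ¬p2 is true.
  7. {¬p6, ¬p5, ¬p8} — ¬p8 is true.
  8. {¬p7, ¬p4, p6} — ¬p7 is true.
  9. {¬p8, ¬p5, ¬p4} — ¬p8 is true.
  10. {¬p7, p6} — ¬p7 is true.
  11. {¬p7, ¬p3, ¬p1} — ¬p7 is true.
  12. {¬p6, ¬p5} — ¬p5 is true.
  13. {¬p7, ¬p4, ¬p3} — ¬p7 is true.
  14. {¬p8, p3} — ¬p8 is true.
  15. {p4} — p4 is true.
  16. {¬p6, ¬p8, ¬p4} — ¬p8 is true.
  17. {¬p1, ¬p7} — ¬p7 is true.
  18. {¬p7, ¬p3} — ¬p7 is true.
  19. {¬p6, ¬p2} — ¬p2 is true.
  20. {p6} — p6 is true.
  21. {¬p5, ¬p4, ¬p2} — ¬p5 is true.
  22. {¬p7, ¬p2, p5} — ¬p7 is true.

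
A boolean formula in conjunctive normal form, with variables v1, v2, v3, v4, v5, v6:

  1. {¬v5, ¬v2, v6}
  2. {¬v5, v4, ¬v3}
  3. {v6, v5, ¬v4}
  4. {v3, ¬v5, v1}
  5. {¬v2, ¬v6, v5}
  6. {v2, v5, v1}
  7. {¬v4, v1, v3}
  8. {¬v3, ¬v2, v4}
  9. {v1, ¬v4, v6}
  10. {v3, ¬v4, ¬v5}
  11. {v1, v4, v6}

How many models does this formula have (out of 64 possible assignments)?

Case analysis on v4 and v5:
  v4=1, v5=1: 5 of the 16 assignments to (v1,v2,v3,v6) work.
  v4=1, v5=0: remaining (v1,v2,v3,v6) ∈ {(1,0,0,1); (1,0,1,1)} — 2.
  v4=0, v5=1: remaining (v1,v2,v3,v6) ∈ {(1,0,0,0); (1,0,0,1); (1,1,0,1)} — 3.
  v4=0, v5=0: 5 of the 16 assignments to (v1,v2,v3,v6) work.
Total: 5 + 2 + 3 + 5 = 15.

15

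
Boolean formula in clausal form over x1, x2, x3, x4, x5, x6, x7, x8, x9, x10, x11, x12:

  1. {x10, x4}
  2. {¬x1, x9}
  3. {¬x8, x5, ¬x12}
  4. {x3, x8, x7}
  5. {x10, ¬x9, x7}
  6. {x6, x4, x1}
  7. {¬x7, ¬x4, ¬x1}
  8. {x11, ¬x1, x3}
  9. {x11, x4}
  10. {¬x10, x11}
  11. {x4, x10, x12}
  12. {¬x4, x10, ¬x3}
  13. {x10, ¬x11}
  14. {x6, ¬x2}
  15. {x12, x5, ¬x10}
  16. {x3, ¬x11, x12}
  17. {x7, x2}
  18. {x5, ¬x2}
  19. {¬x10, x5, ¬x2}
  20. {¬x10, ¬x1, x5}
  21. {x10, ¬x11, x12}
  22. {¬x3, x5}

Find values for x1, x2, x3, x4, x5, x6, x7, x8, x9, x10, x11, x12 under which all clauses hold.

x1=F, x2=F, x3=T, x4=F, x5=T, x6=T, x7=T, x8=T, x9=T, x10=T, x11=T, x12=F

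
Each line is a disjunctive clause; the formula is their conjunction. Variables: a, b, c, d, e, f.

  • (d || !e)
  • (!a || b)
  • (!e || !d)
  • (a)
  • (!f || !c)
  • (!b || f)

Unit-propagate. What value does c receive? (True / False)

False

(a) stands alone — a = True.
(!a || b) with a = True leaves only b, so b = True.
(!b || f) with b = True leaves only f, so f = True.
(!f || !c): since f = True, the clause reduces to (!c). c = False.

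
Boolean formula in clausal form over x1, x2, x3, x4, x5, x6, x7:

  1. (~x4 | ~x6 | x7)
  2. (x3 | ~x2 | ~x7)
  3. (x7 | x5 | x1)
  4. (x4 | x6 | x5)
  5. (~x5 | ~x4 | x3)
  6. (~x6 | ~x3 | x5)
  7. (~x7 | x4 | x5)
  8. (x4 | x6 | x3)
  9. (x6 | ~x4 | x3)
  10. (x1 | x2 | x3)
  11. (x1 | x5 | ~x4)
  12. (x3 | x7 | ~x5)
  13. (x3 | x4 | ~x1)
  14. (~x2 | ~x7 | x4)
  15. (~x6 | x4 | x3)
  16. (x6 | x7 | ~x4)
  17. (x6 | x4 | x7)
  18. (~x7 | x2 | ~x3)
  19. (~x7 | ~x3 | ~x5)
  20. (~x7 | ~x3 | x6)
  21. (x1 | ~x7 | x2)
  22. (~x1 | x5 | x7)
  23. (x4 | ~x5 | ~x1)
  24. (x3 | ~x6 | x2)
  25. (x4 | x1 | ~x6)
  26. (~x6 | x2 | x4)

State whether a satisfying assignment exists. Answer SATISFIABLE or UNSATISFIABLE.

x4 = True:
  x3 = True:
    x7 = True:
      propagation gives x2=True, x5=False, x6=False; contradiction.
    x7 = False:
      propagation gives x6=False; contradiction.
  x3 = False:
    propagation gives x5=False, x6=True, x7=True, x2=False; an empty clause results — contradiction.
x4 = False:
  x3 = True:
    x7 = True:
      propagation gives x5=True; contradiction.
    x7 = False:
      propagation gives x6=True, x5=True, x1=False; contradiction.
  x3 = False:
    propagation gives x6=True; an empty clause results — contradiction.
Every branch closes, so no satisfying assignment exists.

UNSATISFIABLE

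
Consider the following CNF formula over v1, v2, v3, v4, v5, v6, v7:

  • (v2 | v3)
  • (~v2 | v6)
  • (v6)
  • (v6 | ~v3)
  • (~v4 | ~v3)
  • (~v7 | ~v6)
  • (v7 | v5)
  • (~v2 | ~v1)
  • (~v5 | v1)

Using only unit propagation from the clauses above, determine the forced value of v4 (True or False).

False

(v6) stands alone — v6 = True.
In (~v6 | ~v7), ~v6 is now false; ~v7 must hold, so v7 = False.
From (v7 | v5) and v7 = False: v5 = True.
(v1 | ~v5) with v5 = True leaves only v1, so v1 = True.
From (~v1 | ~v2) and v1 = True: v2 = False.
(v2 | v3): since v2 = False, the clause reduces to (v3). v3 = True.
In (~v3 | ~v4), ~v3 is now false; ~v4 must hold, so v4 = False.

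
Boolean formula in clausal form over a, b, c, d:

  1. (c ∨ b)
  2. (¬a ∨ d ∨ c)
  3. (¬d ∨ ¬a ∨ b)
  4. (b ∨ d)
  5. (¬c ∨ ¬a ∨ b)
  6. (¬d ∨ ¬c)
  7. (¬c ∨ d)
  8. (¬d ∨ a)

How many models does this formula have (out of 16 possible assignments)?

The models are:
  a=F b=T c=F d=F
  a=T b=T c=F d=T
That's 2 in total.

2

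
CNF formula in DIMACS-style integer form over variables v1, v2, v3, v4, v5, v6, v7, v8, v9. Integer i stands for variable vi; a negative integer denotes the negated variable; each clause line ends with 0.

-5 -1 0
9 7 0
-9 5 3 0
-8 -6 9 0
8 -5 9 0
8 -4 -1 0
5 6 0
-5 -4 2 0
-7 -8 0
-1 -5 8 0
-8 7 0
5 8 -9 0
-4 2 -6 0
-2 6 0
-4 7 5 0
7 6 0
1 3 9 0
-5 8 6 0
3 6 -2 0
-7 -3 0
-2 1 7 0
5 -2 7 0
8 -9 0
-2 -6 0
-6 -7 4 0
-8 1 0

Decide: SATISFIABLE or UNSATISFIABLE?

UNSATISFIABLE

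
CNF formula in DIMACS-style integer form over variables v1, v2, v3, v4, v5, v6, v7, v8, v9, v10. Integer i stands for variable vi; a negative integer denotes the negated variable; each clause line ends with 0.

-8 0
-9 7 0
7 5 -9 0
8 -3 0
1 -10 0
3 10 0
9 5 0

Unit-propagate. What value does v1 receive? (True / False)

True

(~v8) is a unit clause: v8 = False.
(v8 \/ ~v3) with v8 = False leaves only ~v3, so v3 = False.
From (v10 \/ v3) and v3 = False: v10 = True.
From (~v10 \/ v1) and v10 = True: v1 = True.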